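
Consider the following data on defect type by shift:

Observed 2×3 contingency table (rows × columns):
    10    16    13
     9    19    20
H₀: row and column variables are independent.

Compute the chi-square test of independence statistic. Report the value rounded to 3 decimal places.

test statistic = 0.873

Row totals [39, 48], col totals [19, 35, 33], n=87
χ² = (10−8.52)²/8.52 + (16−15.69)²/15.69 + (13−14.79)²/14.79 + (9−10.48)²/10.48 + (19−19.31)²/19.31 + (20−18.21)²/18.21 = 0.8729
df = 2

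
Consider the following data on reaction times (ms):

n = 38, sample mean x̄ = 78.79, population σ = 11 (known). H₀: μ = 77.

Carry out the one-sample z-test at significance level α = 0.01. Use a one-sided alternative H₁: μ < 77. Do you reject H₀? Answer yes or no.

SE = σ/√n = 11/√38 = 1.7844
z = (x̄−μ₀)/SE = (78.79−77)/1.7844 = 1.0031
p-value (one-sided, H₁ less) = 0.84210
At α=0.01: p ≥ α → fail to reject H₀

reject H₀: no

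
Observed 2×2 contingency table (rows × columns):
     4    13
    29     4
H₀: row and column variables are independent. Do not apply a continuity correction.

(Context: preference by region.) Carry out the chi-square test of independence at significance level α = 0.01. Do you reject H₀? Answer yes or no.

Row totals [17, 33], col totals [33, 17], n=50
χ² = (4−11.22)²/11.22 + (13−5.78)²/5.78 + (29−21.78)²/21.78 + (4−11.22)²/11.22 = 20.7042
df = 1
p-value (upper-tail) = 0.00001
At α=0.01: p < α → reject H₀

reject H₀: yes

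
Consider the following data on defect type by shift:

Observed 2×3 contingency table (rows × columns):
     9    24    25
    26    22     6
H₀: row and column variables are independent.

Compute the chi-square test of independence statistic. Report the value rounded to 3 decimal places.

test statistic = 19.872

Row totals [58, 54], col totals [35, 46, 31], n=112
χ² = (9−18.12)²/18.12 + (24−23.82)²/23.82 + (25−16.05)²/16.05 + (26−16.88)²/16.88 + (22−22.18)²/22.18 + (6−14.95)²/14.95 = 19.8718
df = 2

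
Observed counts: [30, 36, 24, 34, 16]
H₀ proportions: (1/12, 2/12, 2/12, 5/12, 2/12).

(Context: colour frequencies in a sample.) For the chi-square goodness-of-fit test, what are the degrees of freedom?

df = k − 1 = 5 − 1 = 4

degrees of freedom = 4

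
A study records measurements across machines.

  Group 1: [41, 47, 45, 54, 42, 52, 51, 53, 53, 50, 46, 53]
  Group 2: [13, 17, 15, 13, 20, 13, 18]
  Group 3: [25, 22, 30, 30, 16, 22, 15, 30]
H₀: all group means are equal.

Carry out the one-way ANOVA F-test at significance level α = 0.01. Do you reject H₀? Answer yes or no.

Group means [48.92, 15.57, 23.75], grand mean 32.815
SSB = Σnᵢ(x̄ᵢ−x̄)² = 5849.943; SSW = ΣΣ(x−x̄ᵢ)² = 538.131
MSB = 5849.943/2 = 2924.9716; MSW = 538.131/24 = 22.4221
F = MSB/MSW = 130.4503
df = (2, 24)
p-value (upper-tail) = 0.00000
At α=0.01: p < α → reject H₀

reject H₀: yes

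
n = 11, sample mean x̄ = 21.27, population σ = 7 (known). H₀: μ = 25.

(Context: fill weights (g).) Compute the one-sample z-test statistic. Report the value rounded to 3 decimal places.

SE = σ/√n = 7/√11 = 2.1106
z = (x̄−μ₀)/SE = (21.27−25)/2.1106 = -1.7673

test statistic = -1.767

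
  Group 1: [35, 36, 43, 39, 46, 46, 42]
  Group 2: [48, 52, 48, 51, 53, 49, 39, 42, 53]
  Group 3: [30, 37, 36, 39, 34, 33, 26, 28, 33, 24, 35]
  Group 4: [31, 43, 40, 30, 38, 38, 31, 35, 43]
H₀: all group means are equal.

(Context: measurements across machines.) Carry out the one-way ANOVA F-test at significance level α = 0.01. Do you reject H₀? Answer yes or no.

reject H₀: yes

Group means [41.00, 48.33, 32.27, 36.56], grand mean 39.056
SSB = Σnᵢ(x̄ᵢ−x̄)² = 1363.485; SSW = ΣΣ(x−x̄ᵢ)² = 742.404
MSB = 1363.485/3 = 454.4949; MSW = 742.404/32 = 23.2001
F = MSB/MSW = 19.5902
df = (3, 32)
p-value (upper-tail) = 0.00000
At α=0.01: p < α → reject H₀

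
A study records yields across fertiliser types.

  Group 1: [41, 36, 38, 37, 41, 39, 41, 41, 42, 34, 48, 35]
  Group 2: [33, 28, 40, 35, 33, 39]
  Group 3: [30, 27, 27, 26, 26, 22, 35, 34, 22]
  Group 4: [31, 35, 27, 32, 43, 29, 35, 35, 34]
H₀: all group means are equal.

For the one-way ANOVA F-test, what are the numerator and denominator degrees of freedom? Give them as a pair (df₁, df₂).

degrees of freedom = [3, 32]

k = 4 groups, N = 36 total
df = (k−1, N−k) = (4−1, 36−4) = (3, 32)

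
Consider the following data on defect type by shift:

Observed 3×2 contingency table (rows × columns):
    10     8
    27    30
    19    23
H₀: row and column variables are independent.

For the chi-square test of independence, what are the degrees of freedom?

df = (r−1)(c−1) = (3−1)·(2−1) = 2

degrees of freedom = 2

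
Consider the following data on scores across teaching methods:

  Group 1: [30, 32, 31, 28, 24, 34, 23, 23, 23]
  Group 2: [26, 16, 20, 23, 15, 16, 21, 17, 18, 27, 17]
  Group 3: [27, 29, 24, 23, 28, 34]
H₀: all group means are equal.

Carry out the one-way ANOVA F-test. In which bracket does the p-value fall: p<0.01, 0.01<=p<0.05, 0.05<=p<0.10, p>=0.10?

p-value bracket: p<0.01

Group means [27.56, 19.64, 27.50], grand mean 24.192
SSB = Σnᵢ(x̄ᵢ−x̄)² = 395.771; SSW = ΣΣ(x−x̄ᵢ)² = 404.268
MSB = 395.771/2 = 197.8854; MSW = 404.268/23 = 17.5769
F = MSB/MSW = 11.2583
df = (2, 23)
p-value (upper-tail) = 0.00039
→ bracket: p<0.01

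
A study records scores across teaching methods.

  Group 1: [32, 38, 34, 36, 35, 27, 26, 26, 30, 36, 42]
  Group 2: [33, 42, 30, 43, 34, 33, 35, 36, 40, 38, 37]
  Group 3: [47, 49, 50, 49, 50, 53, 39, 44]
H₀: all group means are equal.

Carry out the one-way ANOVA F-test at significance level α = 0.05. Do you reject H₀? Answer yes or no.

Group means [32.91, 36.45, 47.62], grand mean 38.133
SSB = Σnᵢ(x̄ᵢ−x̄)² = 1051.955; SSW = ΣΣ(x−x̄ᵢ)² = 567.511
MSB = 1051.955/2 = 525.9777; MSW = 567.511/27 = 21.0189
F = MSB/MSW = 25.0240
df = (2, 27)
p-value (upper-tail) = 0.00000
At α=0.05: p < α → reject H₀

reject H₀: yes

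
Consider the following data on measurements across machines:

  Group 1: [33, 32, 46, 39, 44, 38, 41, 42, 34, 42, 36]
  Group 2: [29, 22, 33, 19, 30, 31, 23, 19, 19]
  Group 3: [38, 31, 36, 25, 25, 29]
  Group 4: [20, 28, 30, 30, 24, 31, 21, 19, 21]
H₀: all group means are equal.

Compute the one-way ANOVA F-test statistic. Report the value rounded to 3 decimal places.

test statistic = 16.659

Group means [38.82, 25.00, 30.67, 24.89], grand mean 30.286
SSB = Σnᵢ(x̄ᵢ−x̄)² = 1315.284; SSW = ΣΣ(x−x̄ᵢ)² = 815.859
MSB = 1315.284/3 = 438.4281; MSW = 815.859/31 = 26.3180
F = MSB/MSW = 16.6589
df = (3, 31)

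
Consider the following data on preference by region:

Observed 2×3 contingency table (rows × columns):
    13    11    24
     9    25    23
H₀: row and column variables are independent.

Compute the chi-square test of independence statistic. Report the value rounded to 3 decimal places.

test statistic = 5.462

Row totals [48, 57], col totals [22, 36, 47], n=105
χ² = (13−10.06)²/10.06 + (11−16.46)²/16.46 + (24−21.49)²/21.49 + (9−11.94)²/11.94 + (25−19.54)²/19.54 + (23−25.51)²/25.51 = 5.4617
df = 2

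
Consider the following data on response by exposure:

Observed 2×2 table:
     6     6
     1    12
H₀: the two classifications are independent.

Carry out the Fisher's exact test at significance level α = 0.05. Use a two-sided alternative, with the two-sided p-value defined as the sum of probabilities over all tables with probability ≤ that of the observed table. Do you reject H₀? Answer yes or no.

reject H₀: yes

Margins: r₁=12, r₂=13, c₁=7, c₂=18, n=25
p_obs = C(12,6)·C(13,1)/C(25,7); sum pmf over tables with pmf ≤ p_obs
p-value (two-sided) = 0.03021
At α=0.05: p < α → reject H₀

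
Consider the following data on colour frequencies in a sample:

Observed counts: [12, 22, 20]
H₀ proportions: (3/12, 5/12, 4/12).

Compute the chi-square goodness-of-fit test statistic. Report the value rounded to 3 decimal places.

test statistic = 0.400

n = 54; E_i = n·p_i = [13.50, 22.50, 18.00]
χ² = (12−13.50)²/13.50 + (22−22.50)²/22.50 + (20−18.00)²/18.00 = 0.4000
df = 2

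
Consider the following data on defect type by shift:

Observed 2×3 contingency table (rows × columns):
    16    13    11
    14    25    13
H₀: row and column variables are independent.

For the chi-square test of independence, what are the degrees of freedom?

degrees of freedom = 2

df = (r−1)(c−1) = (2−1)·(3−1) = 2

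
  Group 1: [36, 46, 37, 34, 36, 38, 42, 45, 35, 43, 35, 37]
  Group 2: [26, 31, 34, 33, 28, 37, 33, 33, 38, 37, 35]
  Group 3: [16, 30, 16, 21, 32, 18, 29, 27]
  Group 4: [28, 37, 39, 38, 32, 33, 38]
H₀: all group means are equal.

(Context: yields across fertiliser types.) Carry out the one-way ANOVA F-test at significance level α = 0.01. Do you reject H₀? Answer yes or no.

Group means [38.67, 33.18, 23.62, 35.00], grand mean 33.237
SSB = Σnᵢ(x̄ᵢ−x̄)² = 1114.690; SSW = ΣΣ(x−x̄ᵢ)² = 738.178
MSB = 1114.690/3 = 371.5635; MSW = 738.178/34 = 21.7111
F = MSB/MSW = 17.1140
df = (3, 34)
p-value (upper-tail) = 0.00000
At α=0.01: p < α → reject H₀

reject H₀: yes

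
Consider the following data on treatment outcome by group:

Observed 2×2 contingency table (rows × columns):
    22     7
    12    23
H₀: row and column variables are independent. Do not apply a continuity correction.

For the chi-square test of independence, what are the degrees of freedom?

degrees of freedom = 1

df = (r−1)(c−1) = (2−1)·(2−1) = 1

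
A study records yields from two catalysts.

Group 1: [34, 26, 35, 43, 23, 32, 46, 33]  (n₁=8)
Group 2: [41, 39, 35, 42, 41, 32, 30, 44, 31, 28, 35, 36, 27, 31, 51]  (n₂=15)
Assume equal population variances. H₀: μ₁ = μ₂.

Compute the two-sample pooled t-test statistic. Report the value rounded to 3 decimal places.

test statistic = -0.711

x̄₁=34.000, s₁=7.709, n₁=8
x̄₂=36.200, s₂=6.721, n₂=15
s_p² = [7·7.709² + 14·6.721²]/21 = 49.9238
SE = √(s_p²·(1/8+1/15)) = 3.0933
t = (34.000−36.200)/3.0933 = -0.7112
df = 21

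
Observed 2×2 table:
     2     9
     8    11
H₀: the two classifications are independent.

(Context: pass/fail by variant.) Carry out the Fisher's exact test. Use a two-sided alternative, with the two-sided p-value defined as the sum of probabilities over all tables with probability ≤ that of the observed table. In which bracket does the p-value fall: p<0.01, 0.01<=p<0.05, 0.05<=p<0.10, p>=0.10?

p-value bracket: p>=0.10

Margins: r₁=11, r₂=19, c₁=10, c₂=20, n=30
p_obs = C(11,2)·C(19,8)/C(30,10); sum pmf over tables with pmf ≤ p_obs
p-value (two-sided) = 0.24647
→ bracket: p>=0.10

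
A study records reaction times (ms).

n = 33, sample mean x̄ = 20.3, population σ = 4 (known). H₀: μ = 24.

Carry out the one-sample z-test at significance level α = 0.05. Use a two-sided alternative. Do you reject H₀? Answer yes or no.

reject H₀: yes

SE = σ/√n = 4/√33 = 0.6963
z = (x̄−μ₀)/SE = (20.3−24)/0.6963 = -5.3137
p-value (two-sided) = 0.00000
At α=0.05: p < α → reject H₀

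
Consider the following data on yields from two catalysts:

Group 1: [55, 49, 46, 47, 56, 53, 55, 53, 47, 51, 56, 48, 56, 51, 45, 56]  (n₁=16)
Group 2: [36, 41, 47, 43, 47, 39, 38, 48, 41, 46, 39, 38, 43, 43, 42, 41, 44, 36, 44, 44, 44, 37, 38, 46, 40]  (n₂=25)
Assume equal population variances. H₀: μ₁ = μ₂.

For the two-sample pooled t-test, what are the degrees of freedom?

df = n₁ + n₂ − 2 = 16 + 25 − 2 = 39

degrees of freedom = 39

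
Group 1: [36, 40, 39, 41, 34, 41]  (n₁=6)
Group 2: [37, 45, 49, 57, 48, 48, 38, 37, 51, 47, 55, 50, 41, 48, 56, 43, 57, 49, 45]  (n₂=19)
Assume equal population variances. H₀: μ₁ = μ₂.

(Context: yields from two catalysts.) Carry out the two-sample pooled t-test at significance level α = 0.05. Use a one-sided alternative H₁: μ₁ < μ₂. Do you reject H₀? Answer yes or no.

x̄₁=38.500, s₁=2.881, n₁=6
x̄₂=47.421, s₂=6.319, n₂=19
s_p² = [5·2.881² + 18·6.319²]/23 = 33.0492
SE = √(s_p²·(1/6+1/19)) = 2.6921
t = (38.500−47.421)/2.6921 = -3.3137
df = 23
p-value (one-sided, H₁ less) = 0.00151
At α=0.05: p < α → reject H₀

reject H₀: yes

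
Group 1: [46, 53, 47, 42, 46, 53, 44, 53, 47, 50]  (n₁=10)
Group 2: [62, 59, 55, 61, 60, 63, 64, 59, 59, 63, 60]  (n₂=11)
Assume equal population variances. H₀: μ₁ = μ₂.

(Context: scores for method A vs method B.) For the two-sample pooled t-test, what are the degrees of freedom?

degrees of freedom = 19

df = n₁ + n₂ − 2 = 10 + 11 − 2 = 19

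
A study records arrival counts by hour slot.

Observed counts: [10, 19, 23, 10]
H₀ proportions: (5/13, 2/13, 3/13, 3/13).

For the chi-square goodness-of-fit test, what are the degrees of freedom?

degrees of freedom = 3

df = k − 1 = 4 − 1 = 3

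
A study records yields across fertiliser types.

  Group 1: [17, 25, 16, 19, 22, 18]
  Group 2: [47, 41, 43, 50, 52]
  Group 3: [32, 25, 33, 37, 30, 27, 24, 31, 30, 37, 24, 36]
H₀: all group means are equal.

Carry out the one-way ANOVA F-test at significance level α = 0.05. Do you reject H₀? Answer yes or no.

reject H₀: yes

Group means [19.50, 46.60, 30.50], grand mean 31.130
SSB = Σnᵢ(x̄ᵢ−x̄)² = 2012.909; SSW = ΣΣ(x−x̄ᵢ)² = 393.700
MSB = 2012.909/2 = 1006.4543; MSW = 393.700/20 = 19.6850
F = MSB/MSW = 51.1280
df = (2, 20)
p-value (upper-tail) = 0.00000
At α=0.05: p < α → reject H₀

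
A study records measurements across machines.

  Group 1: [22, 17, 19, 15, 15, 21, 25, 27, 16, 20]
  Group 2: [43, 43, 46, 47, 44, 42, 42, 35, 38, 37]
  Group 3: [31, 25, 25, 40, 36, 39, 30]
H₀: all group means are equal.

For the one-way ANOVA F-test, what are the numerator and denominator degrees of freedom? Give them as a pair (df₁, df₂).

k = 3 groups, N = 27 total
df = (k−1, N−k) = (3−1, 27−3) = (2, 24)

degrees of freedom = [2, 24]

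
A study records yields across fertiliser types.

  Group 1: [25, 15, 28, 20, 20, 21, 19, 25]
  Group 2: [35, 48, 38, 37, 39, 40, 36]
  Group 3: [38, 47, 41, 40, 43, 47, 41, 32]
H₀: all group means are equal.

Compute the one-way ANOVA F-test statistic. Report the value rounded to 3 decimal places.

Group means [21.62, 39.00, 41.12], grand mean 33.696
SSB = Σnᵢ(x̄ᵢ−x̄)² = 1804.120; SSW = ΣΣ(x−x̄ᵢ)² = 398.750
MSB = 1804.120/2 = 902.0598; MSW = 398.750/20 = 19.9375
F = MSB/MSW = 45.2444
df = (2, 20)

test statistic = 45.244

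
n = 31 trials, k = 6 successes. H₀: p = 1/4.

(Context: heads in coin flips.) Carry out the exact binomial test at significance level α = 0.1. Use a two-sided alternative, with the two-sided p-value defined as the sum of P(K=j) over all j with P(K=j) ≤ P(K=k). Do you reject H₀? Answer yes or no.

Exact binomial: n=31, k=6, p₀=1/4=0.2500
P(X=j) = C(n,j)·p₀^j·(1−p₀)^(n−j); p = Σ P(X=j) over j with P(X=j) ≤ P(X=6)
p-value (two-sided) = 0.54074
At α=0.1: p ≥ α → fail to reject H₀

reject H₀: no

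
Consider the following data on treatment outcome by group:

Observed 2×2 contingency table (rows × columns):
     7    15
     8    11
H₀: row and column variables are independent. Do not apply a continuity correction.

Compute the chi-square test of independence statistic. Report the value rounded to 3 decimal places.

test statistic = 0.465

Row totals [22, 19], col totals [15, 26], n=41
χ² = (7−8.05)²/8.05 + (15−13.95)²/13.95 + (8−6.95)²/6.95 + (11−12.05)²/12.05 = 0.4650
df = 1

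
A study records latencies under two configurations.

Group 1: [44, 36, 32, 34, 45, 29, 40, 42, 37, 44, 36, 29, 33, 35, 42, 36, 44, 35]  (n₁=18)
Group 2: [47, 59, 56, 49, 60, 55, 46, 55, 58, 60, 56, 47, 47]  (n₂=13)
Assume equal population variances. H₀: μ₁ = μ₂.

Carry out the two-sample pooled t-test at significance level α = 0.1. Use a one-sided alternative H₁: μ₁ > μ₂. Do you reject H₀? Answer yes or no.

x̄₁=37.389, s₁=5.181, n₁=18
x̄₂=53.462, s₂=5.441, n₂=13
s_p² = [17·5.181² + 12·5.441²]/29 = 27.9831
SE = √(s_p²·(1/18+1/13)) = 1.9254
t = (37.389−53.462)/1.9254 = -8.3477
df = 29
p-value (one-sided, H₁ greater) = 1.00000
At α=0.1: p ≥ α → fail to reject H₀

reject H₀: no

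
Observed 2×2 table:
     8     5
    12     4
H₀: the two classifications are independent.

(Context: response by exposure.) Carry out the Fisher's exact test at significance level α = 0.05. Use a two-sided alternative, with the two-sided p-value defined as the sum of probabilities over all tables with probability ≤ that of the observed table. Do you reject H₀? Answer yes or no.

Margins: r₁=13, r₂=16, c₁=20, c₂=9, n=29
p_obs = C(13,8)·C(16,12)/C(29,20); sum pmf over tables with pmf ≤ p_obs
p-value (two-sided) = 0.68816
At α=0.05: p ≥ α → fail to reject H₀

reject H₀: no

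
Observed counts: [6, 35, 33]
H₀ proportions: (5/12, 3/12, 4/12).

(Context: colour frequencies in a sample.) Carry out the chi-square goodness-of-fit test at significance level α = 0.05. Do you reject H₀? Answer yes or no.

n = 74; E_i = n·p_i = [30.83, 18.50, 24.67]
χ² = (6−30.83)²/30.83 + (35−18.50)²/18.50 + (33−24.67)²/24.67 = 37.5324
df = 2
p-value (upper-tail) = 0.00000
At α=0.05: p < α → reject H₀

reject H₀: yes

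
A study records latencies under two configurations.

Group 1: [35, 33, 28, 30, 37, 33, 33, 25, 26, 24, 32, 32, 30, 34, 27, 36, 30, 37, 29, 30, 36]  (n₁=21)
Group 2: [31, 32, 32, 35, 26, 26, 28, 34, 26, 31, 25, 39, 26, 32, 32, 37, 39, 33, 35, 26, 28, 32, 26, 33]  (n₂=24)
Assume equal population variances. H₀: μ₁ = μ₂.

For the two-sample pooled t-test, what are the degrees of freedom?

df = n₁ + n₂ − 2 = 21 + 24 − 2 = 43

degrees of freedom = 43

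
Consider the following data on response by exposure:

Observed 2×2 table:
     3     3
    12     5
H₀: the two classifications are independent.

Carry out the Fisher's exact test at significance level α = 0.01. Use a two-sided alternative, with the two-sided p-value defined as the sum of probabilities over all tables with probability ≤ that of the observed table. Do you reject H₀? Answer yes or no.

reject H₀: no

Margins: r₁=6, r₂=17, c₁=15, c₂=8, n=23
p_obs = C(6,3)·C(17,12)/C(23,15); sum pmf over tables with pmf ≤ p_obs
p-value (two-sided) = 0.62139
At α=0.01: p ≥ α → fail to reject H₀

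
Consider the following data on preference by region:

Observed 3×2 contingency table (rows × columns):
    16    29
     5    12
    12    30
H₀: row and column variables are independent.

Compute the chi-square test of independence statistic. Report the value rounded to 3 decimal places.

test statistic = 0.540

Row totals [45, 17, 42], col totals [33, 71], n=104
χ² = (16−14.28)²/14.28 + (29−30.72)²/30.72 + (5−5.39)²/5.39 + (12−11.61)²/11.61 + (12−13.33)²/13.33 + (30−28.67)²/28.67 = 0.5396
df = 2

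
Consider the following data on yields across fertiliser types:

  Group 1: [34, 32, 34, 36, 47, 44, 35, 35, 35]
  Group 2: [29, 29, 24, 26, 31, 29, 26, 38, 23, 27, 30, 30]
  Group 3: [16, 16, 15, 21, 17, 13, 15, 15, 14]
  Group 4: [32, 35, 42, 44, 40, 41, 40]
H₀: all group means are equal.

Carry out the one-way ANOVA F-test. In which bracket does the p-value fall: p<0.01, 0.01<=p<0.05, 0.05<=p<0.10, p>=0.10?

p-value bracket: p<0.01

Group means [36.89, 28.50, 15.78, 39.14], grand mean 29.459
SSB = Σnᵢ(x̄ᵢ−x̄)² = 2848.888; SSW = ΣΣ(x−x̄ᵢ)² = 518.302
MSB = 2848.888/3 = 949.6292; MSW = 518.302/33 = 15.7061
F = MSB/MSW = 60.4624
df = (3, 33)
p-value (upper-tail) = 0.00000
→ bracket: p<0.01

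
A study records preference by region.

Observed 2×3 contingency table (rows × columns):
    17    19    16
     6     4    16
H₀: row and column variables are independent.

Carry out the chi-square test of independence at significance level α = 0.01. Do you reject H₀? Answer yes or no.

Row totals [52, 26], col totals [23, 23, 32], n=78
χ² = (17−15.33)²/15.33 + (19−15.33)²/15.33 + (16−21.33)²/21.33 + (6−7.67)²/7.67 + (4−7.67)²/7.67 + (16−10.67)²/10.67 = 7.1739
df = 2
p-value (upper-tail) = 0.02768
At α=0.01: p ≥ α → fail to reject H₀

reject H₀: no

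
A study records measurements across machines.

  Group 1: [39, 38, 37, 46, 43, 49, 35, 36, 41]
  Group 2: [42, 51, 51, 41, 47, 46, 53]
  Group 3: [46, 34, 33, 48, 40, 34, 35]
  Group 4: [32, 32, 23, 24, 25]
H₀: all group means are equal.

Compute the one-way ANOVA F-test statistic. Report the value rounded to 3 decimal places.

Group means [40.44, 47.29, 38.57, 27.20], grand mean 39.321
SSB = Σnᵢ(x̄ᵢ−x̄)² = 1193.942; SSW = ΣΣ(x−x̄ᵢ)² = 620.165
MSB = 1193.942/3 = 397.9807; MSW = 620.165/24 = 25.8402
F = MSB/MSW = 15.4016
df = (3, 24)

test statistic = 15.402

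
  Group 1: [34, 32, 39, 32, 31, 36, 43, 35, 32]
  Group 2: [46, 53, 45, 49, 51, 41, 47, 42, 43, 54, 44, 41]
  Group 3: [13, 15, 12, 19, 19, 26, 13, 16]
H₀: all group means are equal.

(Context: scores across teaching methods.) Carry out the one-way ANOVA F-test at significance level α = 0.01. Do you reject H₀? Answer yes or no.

Group means [34.89, 46.33, 16.62], grand mean 34.586
SSB = Σnᵢ(x̄ᵢ−x̄)² = 4237.604; SSW = ΣΣ(x−x̄ᵢ)² = 501.431
MSB = 4237.604/2 = 2118.8020; MSW = 501.431/26 = 19.2858
F = MSB/MSW = 109.8634
df = (2, 26)
p-value (upper-tail) = 0.00000
At α=0.01: p < α → reject H₀

reject H₀: yes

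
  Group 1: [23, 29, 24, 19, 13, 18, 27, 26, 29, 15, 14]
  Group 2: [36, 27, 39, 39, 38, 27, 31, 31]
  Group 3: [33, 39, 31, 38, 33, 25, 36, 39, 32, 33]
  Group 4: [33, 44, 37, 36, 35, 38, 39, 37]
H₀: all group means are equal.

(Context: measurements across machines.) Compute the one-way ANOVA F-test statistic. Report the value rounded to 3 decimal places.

test statistic = 20.194

Group means [21.55, 33.50, 33.90, 37.38], grand mean 30.892
SSB = Σnᵢ(x̄ᵢ−x̄)² = 1442.065; SSW = ΣΣ(x−x̄ᵢ)² = 785.502
MSB = 1442.065/3 = 480.6884; MSW = 785.502/33 = 23.8031
F = MSB/MSW = 20.1944
df = (3, 33)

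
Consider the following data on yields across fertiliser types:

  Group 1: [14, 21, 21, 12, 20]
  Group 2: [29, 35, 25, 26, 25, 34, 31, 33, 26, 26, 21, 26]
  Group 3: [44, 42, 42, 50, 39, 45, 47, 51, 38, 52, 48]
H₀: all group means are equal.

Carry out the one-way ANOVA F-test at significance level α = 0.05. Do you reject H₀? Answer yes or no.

Group means [17.60, 28.08, 45.27], grand mean 32.964
SSB = Σnᵢ(x̄ᵢ−x̄)² = 3132.666; SSW = ΣΣ(x−x̄ᵢ)² = 502.298
MSB = 3132.666/2 = 1566.3329; MSW = 502.298/25 = 20.0919
F = MSB/MSW = 77.9583
df = (2, 25)
p-value (upper-tail) = 0.00000
At α=0.05: p < α → reject H₀

reject H₀: yes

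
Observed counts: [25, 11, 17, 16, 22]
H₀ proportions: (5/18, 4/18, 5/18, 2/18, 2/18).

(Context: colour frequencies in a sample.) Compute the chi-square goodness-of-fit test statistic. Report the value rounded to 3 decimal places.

n = 91; E_i = n·p_i = [25.28, 20.22, 25.28, 10.11, 10.11]
χ² = (25−25.28)²/25.28 + (11−20.22)²/20.22 + (17−25.28)²/25.28 + (16−10.11)²/10.11 + (22−10.11)²/10.11 = 24.3286
df = 4

test statistic = 24.329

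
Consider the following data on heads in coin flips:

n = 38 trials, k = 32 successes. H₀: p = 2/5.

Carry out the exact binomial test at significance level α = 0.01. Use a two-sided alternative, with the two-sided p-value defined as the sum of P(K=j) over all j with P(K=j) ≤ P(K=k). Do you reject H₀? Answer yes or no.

reject H₀: yes

Exact binomial: n=38, k=32, p₀=2/5=0.4000
P(X=j) = C(n,j)·p₀^j·(1−p₀)^(n−j); p = Σ P(X=j) over j with P(X=j) ≤ P(X=32)
p-value (two-sided) = 0.00000
At α=0.01: p < α → reject H₀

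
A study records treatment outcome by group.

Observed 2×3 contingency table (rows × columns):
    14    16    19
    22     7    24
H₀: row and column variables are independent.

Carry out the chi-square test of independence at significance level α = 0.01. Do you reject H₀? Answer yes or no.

Row totals [49, 53], col totals [36, 23, 43], n=102
χ² = (14−17.29)²/17.29 + (16−11.05)²/11.05 + (19−20.66)²/20.66 + (22−18.71)²/18.71 + (7−11.95)²/11.95 + (24−22.34)²/22.34 = 5.7329
df = 2
p-value (upper-tail) = 0.05690
At α=0.01: p ≥ α → fail to reject H₀

reject H₀: no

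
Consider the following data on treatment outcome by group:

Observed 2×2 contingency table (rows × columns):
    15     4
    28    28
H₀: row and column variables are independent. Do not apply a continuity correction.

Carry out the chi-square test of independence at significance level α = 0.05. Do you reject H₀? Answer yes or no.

reject H₀: yes

Row totals [19, 56], col totals [43, 32], n=75
χ² = (15−10.89)²/10.89 + (4−8.11)²/8.11 + (28−32.11)²/32.11 + (28−23.89)²/23.89 = 4.8596
df = 1
p-value (upper-tail) = 0.02749
At α=0.05: p < α → reject H₀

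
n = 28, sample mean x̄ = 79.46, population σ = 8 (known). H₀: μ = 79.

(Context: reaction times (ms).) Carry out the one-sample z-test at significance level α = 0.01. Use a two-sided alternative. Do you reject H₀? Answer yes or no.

SE = σ/√n = 8/√28 = 1.5119
z = (x̄−μ₀)/SE = (79.46−79)/1.5119 = 0.3043
p-value (two-sided) = 0.76093
At α=0.01: p ≥ α → fail to reject H₀

reject H₀: no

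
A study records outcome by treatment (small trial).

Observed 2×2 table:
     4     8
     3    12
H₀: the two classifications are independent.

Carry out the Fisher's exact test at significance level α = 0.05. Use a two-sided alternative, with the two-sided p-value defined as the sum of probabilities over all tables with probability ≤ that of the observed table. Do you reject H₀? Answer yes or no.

reject H₀: no

Margins: r₁=12, r₂=15, c₁=7, c₂=20, n=27
p_obs = C(12,4)·C(15,3)/C(27,7); sum pmf over tables with pmf ≤ p_obs
p-value (two-sided) = 0.66184
At α=0.05: p ≥ α → fail to reject H₀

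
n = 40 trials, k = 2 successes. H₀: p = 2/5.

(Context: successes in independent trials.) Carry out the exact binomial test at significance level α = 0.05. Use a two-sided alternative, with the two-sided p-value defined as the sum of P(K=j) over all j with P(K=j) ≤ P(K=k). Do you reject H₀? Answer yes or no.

reject H₀: yes

Exact binomial: n=40, k=2, p₀=2/5=0.4000
P(X=j) = C(n,j)·p₀^j·(1−p₀)^(n−j); p = Σ P(X=j) over j with P(X=j) ≤ P(X=2)
p-value (two-sided) = 0.00000
At α=0.05: p < α → reject H₀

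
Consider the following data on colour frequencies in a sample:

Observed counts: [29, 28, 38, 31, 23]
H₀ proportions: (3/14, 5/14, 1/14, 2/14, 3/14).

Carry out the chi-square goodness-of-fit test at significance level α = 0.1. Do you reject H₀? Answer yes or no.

n = 149; E_i = n·p_i = [31.93, 53.21, 10.64, 21.29, 31.93]
χ² = (29−31.93)²/31.93 + (28−53.21)²/53.21 + (38−10.64)²/10.64 + (31−21.29)²/21.29 + (23−31.93)²/31.93 = 89.4667
df = 4
p-value (upper-tail) = 0.00000
At α=0.1: p < α → reject H₀

reject H₀: yes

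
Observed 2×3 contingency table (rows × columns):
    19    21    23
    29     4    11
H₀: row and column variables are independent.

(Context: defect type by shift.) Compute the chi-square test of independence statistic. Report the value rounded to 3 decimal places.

Row totals [63, 44], col totals [48, 25, 34], n=107
χ² = (19−28.26)²/28.26 + (21−14.72)²/14.72 + (23−20.02)²/20.02 + (29−19.74)²/19.74 + (4−10.28)²/10.28 + (11−13.98)²/13.98 = 14.9770
df = 2

test statistic = 14.977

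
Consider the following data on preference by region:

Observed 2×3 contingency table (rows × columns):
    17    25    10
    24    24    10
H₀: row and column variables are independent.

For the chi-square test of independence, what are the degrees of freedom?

df = (r−1)(c−1) = (2−1)·(3−1) = 2

degrees of freedom = 2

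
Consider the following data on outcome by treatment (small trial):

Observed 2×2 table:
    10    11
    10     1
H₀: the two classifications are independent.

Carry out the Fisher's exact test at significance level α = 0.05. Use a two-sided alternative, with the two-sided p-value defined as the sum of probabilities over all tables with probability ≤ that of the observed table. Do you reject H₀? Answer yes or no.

reject H₀: yes

Margins: r₁=21, r₂=11, c₁=20, c₂=12, n=32
p_obs = C(21,10)·C(11,10)/C(32,20); sum pmf over tables with pmf ≤ p_obs
p-value (two-sided) = 0.02319
At α=0.05: p < α → reject H₀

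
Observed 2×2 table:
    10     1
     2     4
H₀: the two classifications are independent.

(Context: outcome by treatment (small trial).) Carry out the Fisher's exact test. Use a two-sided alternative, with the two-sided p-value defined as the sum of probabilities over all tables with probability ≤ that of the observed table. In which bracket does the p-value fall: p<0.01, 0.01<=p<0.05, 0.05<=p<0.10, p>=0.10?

p-value bracket: 0.01<=p<0.05

Margins: r₁=11, r₂=6, c₁=12, c₂=5, n=17
p_obs = C(11,10)·C(6,2)/C(17,12); sum pmf over tables with pmf ≤ p_obs
p-value (two-sided) = 0.02763
→ bracket: 0.01<=p<0.05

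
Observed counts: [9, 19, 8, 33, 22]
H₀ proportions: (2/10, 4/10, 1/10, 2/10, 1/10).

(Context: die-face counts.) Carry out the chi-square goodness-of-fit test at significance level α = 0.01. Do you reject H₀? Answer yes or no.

n = 91; E_i = n·p_i = [18.20, 36.40, 9.10, 18.20, 9.10]
χ² = (9−18.20)²/18.20 + (19−36.40)²/36.40 + (8−9.10)²/9.10 + (33−18.20)²/18.20 + (22−9.10)²/9.10 = 43.4231
df = 4
p-value (upper-tail) = 0.00000
At α=0.01: p < α → reject H₀

reject H₀: yes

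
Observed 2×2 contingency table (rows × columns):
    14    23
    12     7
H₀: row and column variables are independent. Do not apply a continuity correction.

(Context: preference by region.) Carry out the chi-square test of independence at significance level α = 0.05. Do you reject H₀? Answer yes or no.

Row totals [37, 19], col totals [26, 30], n=56
χ² = (14−17.18)²/17.18 + (23−19.82)²/19.82 + (12−8.82)²/8.82 + (7−10.18)²/10.18 = 3.2358
df = 1
p-value (upper-tail) = 0.07205
At α=0.05: p ≥ α → fail to reject H₀

reject H₀: no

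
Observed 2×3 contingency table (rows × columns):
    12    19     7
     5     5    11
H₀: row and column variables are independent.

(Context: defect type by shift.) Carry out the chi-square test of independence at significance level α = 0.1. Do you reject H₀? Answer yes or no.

Row totals [38, 21], col totals [17, 24, 18], n=59
χ² = (12−10.95)²/10.95 + (19−15.46)²/15.46 + (7−11.59)²/11.59 + (5−6.05)²/6.05 + (5−8.54)²/8.54 + (11−6.41)²/6.41 = 7.6770
df = 2
p-value (upper-tail) = 0.02153
At α=0.1: p < α → reject H₀

reject H₀: yes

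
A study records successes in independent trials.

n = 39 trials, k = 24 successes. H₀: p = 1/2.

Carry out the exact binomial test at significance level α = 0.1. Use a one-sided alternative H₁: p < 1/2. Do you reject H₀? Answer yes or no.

Exact binomial: n=39, k=24, p₀=1/2=0.5000
P(X≤24) from Σ C(n,i)·p₀^i·(1−p₀)^(n−i)
p-value (one-sided, H₁ less) = 0.94594
At α=0.1: p ≥ α → fail to reject H₀

reject H₀: no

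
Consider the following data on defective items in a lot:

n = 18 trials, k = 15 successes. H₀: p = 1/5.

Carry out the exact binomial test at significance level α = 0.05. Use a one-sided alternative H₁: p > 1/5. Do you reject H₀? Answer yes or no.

reject H₀: yes

Exact binomial: n=18, k=15, p₀=1/5=0.2000
P(X≥15) from Σ C(n,i)·p₀^i·(1−p₀)^(n−i)
p-value (one-sided, H₁ greater) = 0.00000
At α=0.05: p < α → reject H₀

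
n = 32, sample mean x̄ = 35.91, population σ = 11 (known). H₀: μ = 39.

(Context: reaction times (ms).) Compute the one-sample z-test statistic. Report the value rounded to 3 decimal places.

test statistic = -1.589

SE = σ/√n = 11/√32 = 1.9445
z = (x̄−μ₀)/SE = (35.91−39)/1.9445 = -1.5891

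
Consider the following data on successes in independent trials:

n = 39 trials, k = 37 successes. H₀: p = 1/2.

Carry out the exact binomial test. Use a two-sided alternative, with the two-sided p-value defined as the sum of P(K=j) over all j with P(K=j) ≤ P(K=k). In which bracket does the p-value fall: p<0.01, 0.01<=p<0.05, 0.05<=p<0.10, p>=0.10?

p-value bracket: p<0.01

Exact binomial: n=39, k=37, p₀=1/2=0.5000
P(X=j) = C(n,j)·p₀^j·(1−p₀)^(n−j); p = Σ P(X=j) over j with P(X=j) ≤ P(X=37)
p-value (two-sided) = 0.00000
→ bracket: p<0.01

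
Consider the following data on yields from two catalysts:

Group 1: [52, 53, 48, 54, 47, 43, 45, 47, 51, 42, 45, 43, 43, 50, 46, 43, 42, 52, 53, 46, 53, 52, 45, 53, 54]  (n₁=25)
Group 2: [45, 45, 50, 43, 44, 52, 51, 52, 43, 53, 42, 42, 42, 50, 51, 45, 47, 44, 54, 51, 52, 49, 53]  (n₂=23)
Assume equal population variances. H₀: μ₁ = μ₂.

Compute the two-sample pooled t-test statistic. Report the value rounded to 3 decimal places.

x̄₁=48.080, s₁=4.291, n₁=25
x̄₂=47.826, s₂=4.196, n₂=23
s_p² = [24·4.291² + 22·4.196²]/46 = 18.0249
SE = √(s_p²·(1/25+1/23)) = 1.2267
t = (48.080−47.826)/1.2267 = 0.2070
df = 46

test statistic = 0.207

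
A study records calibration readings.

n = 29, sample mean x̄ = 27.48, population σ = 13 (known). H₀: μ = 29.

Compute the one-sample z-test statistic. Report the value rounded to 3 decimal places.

SE = σ/√n = 13/√29 = 2.4140
z = (x̄−μ₀)/SE = (27.48−29)/2.4140 = -0.6297

test statistic = -0.630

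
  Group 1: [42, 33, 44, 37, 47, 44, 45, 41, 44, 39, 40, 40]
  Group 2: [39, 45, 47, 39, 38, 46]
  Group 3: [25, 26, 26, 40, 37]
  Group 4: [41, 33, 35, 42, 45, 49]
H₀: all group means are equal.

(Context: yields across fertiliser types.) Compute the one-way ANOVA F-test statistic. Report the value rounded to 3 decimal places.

Group means [41.33, 42.33, 30.80, 40.83], grand mean 39.621
SSB = Σnᵢ(x̄ᵢ−x̄)² = 477.194; SSW = ΣΣ(x−x̄ᵢ)² = 631.633
MSB = 477.194/3 = 159.0648; MSW = 631.633/25 = 25.2653
F = MSB/MSW = 6.2958
df = (3, 25)

test statistic = 6.296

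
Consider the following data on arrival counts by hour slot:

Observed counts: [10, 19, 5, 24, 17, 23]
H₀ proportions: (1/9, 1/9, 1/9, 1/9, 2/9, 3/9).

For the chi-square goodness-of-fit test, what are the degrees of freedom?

degrees of freedom = 5

df = k − 1 = 6 − 1 = 5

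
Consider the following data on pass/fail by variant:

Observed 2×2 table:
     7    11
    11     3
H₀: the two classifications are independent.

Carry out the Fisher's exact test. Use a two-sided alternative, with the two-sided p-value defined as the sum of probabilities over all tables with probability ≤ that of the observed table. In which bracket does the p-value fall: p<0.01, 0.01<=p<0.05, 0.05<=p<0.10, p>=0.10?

p-value bracket: 0.01<=p<0.05

Margins: r₁=18, r₂=14, c₁=18, c₂=14, n=32
p_obs = C(18,7)·C(14,11)/C(32,18); sum pmf over tables with pmf ≤ p_obs
p-value (two-sided) = 0.03557
→ bracket: 0.01<=p<0.05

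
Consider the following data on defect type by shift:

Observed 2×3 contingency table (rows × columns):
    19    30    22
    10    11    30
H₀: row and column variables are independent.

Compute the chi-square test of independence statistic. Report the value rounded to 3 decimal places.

test statistic = 9.814

Row totals [71, 51], col totals [29, 41, 52], n=122
χ² = (19−16.88)²/16.88 + (30−23.86)²/23.86 + (22−30.26)²/30.26 + (10−12.12)²/12.12 + (11−17.14)²/17.14 + (30−21.74)²/21.74 = 9.8138
df = 2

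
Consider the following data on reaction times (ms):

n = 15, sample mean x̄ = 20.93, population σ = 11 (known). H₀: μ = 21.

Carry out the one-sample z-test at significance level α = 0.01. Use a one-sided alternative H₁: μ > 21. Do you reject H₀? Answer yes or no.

SE = σ/√n = 11/√15 = 2.8402
z = (x̄−μ₀)/SE = (20.93−21)/2.8402 = -0.0246
p-value (one-sided, H₁ greater) = 0.50983
At α=0.01: p ≥ α → fail to reject H₀

reject H₀: no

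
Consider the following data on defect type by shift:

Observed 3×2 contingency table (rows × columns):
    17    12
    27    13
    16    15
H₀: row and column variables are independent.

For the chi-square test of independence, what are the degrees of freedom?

df = (r−1)(c−1) = (3−1)·(2−1) = 2

degrees of freedom = 2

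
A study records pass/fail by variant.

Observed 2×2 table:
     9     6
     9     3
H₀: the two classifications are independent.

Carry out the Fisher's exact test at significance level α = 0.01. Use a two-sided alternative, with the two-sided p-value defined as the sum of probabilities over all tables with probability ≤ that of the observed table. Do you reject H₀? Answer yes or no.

Margins: r₁=15, r₂=12, c₁=18, c₂=9, n=27
p_obs = C(15,9)·C(12,9)/C(27,18); sum pmf over tables with pmf ≤ p_obs
p-value (two-sided) = 0.68284
At α=0.01: p ≥ α → fail to reject H₀

reject H₀: no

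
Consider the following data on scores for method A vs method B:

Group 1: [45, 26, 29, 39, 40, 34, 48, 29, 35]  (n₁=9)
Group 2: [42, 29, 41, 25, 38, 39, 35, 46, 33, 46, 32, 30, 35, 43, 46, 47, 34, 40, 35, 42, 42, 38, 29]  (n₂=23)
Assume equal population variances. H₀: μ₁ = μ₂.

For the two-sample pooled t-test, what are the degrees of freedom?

df = n₁ + n₂ − 2 = 9 + 23 − 2 = 30

degrees of freedom = 30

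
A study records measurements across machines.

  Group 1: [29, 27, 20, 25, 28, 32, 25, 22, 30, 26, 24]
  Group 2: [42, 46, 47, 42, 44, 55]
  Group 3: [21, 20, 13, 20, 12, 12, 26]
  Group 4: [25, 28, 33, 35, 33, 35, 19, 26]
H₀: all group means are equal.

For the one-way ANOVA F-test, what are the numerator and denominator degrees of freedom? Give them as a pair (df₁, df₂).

degrees of freedom = [3, 28]

k = 4 groups, N = 32 total
df = (k−1, N−k) = (4−1, 32−4) = (3, 28)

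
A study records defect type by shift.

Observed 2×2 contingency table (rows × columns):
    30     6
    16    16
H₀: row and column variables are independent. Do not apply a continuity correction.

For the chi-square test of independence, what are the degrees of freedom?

degrees of freedom = 1

df = (r−1)(c−1) = (2−1)·(2−1) = 1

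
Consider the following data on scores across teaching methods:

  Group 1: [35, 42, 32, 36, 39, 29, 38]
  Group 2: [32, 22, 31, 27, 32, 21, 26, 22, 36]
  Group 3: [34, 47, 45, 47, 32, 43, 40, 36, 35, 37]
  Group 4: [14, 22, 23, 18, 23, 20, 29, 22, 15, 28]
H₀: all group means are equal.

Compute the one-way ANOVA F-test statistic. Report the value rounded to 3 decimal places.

Group means [35.86, 27.67, 39.60, 21.40], grand mean 30.833
SSB = Σnᵢ(x̄ᵢ−x̄)² = 1925.343; SSW = ΣΣ(x−x̄ᵢ)² = 841.657
MSB = 1925.343/3 = 641.7810; MSW = 841.657/32 = 26.3018
F = MSB/MSW = 24.4007
df = (3, 32)

test statistic = 24.401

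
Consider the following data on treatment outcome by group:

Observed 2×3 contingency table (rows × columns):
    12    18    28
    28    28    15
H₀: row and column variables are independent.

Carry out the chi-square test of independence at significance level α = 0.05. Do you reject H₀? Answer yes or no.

reject H₀: yes

Row totals [58, 71], col totals [40, 46, 43], n=129
χ² = (12−17.98)²/17.98 + (18−20.68)²/20.68 + (28−19.33)²/19.33 + (28−22.02)²/22.02 + (28−25.32)²/25.32 + (15−23.67)²/23.67 = 11.3089
df = 2
p-value (upper-tail) = 0.00350
At α=0.05: p < α → reject H₀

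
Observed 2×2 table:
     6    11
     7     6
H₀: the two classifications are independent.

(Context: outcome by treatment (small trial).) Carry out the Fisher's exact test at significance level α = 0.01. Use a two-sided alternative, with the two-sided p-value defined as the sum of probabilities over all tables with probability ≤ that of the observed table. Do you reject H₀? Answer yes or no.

reject H₀: no

Margins: r₁=17, r₂=13, c₁=13, c₂=17, n=30
p_obs = C(17,6)·C(13,7)/C(30,13); sum pmf over tables with pmf ≤ p_obs
p-value (two-sided) = 0.46009
At α=0.01: p ≥ α → fail to reject H₀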